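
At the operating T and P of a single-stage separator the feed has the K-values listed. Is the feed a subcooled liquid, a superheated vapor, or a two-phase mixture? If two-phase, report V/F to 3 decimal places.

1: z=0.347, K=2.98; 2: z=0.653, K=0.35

two-phase, V/F = 0.204

ΣzᵢKᵢ = 1.263; Σzᵢ/Kᵢ = 1.982.
Both exceed 1, so a two-phase solution exists.
Binary case is linear: z₁(K₁−1)(1+ψ(K₂−1)) + z₂(K₂−1)(1+ψ(K₁−1)) = 0
⇒ ψ = [z₁(K₁−1)+z₂(K₂−1)] / [−(K₁−1)(K₂−1)] = 0.2626/1.2870 = 0.204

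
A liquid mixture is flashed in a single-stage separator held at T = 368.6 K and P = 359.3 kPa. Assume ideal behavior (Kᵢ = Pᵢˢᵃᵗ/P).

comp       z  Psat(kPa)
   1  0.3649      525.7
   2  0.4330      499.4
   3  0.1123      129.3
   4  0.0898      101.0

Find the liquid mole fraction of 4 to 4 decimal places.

Raoult's law: Kᵢ = Pᵢˢᵃᵗ/P = Pᵢˢᵃᵗ/359.3.
  K_1 = 525.7/359.3 = 1.463123, K_2 = 499.4/359.3 = 1.389925, K_3 = 129.3/359.3 = 0.359866, K_4 = 101.0/359.3 = 0.281102
Let ψ = V/F and solve Σ zᵢ(Kᵢ−1)/(1+ψ(Kᵢ−1)) = 0.
Check two-phase: ΣzᵢKᵢ = 1.2014 > 1 and Σzᵢ/Kᵢ = 1.1924 > 1, so g(0) = 0.2014 > 0 and g(1) = -0.1924 < 0.
Newton iteration, ψ⁰ = 0.36:
  ψ = 0.3600: g = 0.11239, g' = -0.2703 → ψ = 0.7758
  ψ = 0.7758: g = -0.03481, g' = -0.5000 → ψ = 0.7062
  ψ = 0.7062: g = -0.00258, g' = -0.4296 → ψ = 0.7002
  ψ = 0.7002: g = -0.00002, g' = -0.4245 → ψ = 0.7001
Converged at ψ = 0.7001.
Compositions from xᵢ = zᵢ/(1+ψ(Kᵢ−1)), yᵢ = Kᵢxᵢ:
  1: x = 0.2756, y = 0.4032
  2: x = 0.3401, y = 0.4728
  3: x = 0.2035, y = 0.0732
  4: x = 0.1808, y = 0.0508

x_4 = 0.1808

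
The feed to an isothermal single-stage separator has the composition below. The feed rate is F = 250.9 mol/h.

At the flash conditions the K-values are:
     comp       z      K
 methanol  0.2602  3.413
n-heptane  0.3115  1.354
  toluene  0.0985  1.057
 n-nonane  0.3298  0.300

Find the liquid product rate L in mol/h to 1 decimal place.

L = 115.6 mol/h

Newton iteration, β⁰ = 0.5:
  β = 0.5000: g = 0.02853, g' = -0.7222 → β = 0.5395
  β = 0.5395: g = -0.00015, g' = -0.7310 → β = 0.5393
Converged at β = 0.5393.
Then V = β·F = 0.5393·250.9 = 135.3 mol/h and L = F − V = 115.6 mol/h.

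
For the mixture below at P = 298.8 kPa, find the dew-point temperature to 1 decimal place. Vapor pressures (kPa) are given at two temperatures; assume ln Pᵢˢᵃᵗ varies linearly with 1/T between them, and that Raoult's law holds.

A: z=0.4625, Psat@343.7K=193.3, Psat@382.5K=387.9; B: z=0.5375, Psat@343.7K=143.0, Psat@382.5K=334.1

T = 372.9 K

Dew-point temperature: Σzᵢ·P/Pᵢˢᵃᵗ(T) = 1. Interpolate ln Pᵢˢᵃᵗ = aᵢ + bᵢ/T.
  T = 343.7 K: ΣzᵢP/Pᵢˢᵃᵗ = 1.8380
  T = 382.5 K: ΣzᵢP/Pᵢˢᵃᵗ = 0.8370
  T = 363.1 K: ΣzᵢP/Pᵢˢᵃᵗ = 1.2137
  T = 372.8 K: ΣzᵢP/Pᵢˢᵃᵗ = 1.0029
  T = 377.6 K: ΣzᵢP/Pᵢˢᵃᵗ = 0.9159
  T = 375.2 K: ΣzᵢP/Pᵢˢᵃᵗ = 0.9581
  T = 374.0 K: ΣzᵢP/Pᵢˢᵃᵗ = 0.9802
  T = 373.4 K: ΣzᵢP/Pᵢˢᵃᵗ = 0.9914
  T = 373.1 K: ΣzᵢP/Pᵢˢᵃᵗ = 0.9971
Interpolating between 372.8 K and 373.1 K gives T ≈ 372.9 K.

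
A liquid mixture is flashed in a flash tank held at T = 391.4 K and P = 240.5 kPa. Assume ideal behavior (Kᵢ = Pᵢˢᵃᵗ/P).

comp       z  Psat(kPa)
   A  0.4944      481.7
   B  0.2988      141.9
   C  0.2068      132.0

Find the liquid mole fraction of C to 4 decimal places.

Raoult's law: Kᵢ = Pᵢˢᵃᵗ/P = Pᵢˢᵃᵗ/240.5.
  K_A = 481.7/240.5 = 2.002911, K_B = 141.9/240.5 = 0.590021, K_C = 132.0/240.5 = 0.548857
Rachford–Rice: g(ψ) = Σ zᵢ(Kᵢ−1)/(1+ψ(Kᵢ−1)) = 0.
Feasibility: ΣzᵢKᵢ = 1.2800, Σzᵢ/Kᵢ = 1.1300 — both > 1, two phases present.
Newton iteration, ψ⁰ = 0.5:
  ψ = 0.5000: g = 0.05568, g' = -0.3702 → ψ = 0.6504
  ψ = 0.6504: g = 0.00101, g' = -0.3598 → ψ = 0.6532
Converged at ψ = 0.6532.
Compositions from xᵢ = zᵢ/(1+ψ(Kᵢ−1)), yᵢ = Kᵢxᵢ:
  A: x = 0.2987, y = 0.5983
  B: x = 0.4081, y = 0.2408
  C: x = 0.2932, y = 0.1609

x_C = 0.2932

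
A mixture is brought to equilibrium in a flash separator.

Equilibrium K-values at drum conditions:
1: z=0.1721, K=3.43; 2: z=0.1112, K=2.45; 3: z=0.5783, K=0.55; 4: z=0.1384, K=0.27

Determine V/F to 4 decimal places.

Rachford–Rice: g(V/F) = Σ zᵢ(Kᵢ−1)/(1+V/F(Kᵢ−1)) = 0.
g(0) = ΣzᵢKᵢ − 1 = 0.2182 and g(1) = 1 − Σzᵢ/Kᵢ = -0.6596, so a root lies in (0, 1).
Newton iteration, V/F⁰ = 0.38:
  V/F = 0.3800: g = -0.13234, g' = -0.6835 → V/F = 0.1864
  V/F = 0.1864: g = 0.01377, g' = -0.8646 → V/F = 0.2023
  V/F = 0.2023: g = 0.00020, g' = -0.8398 → V/F = 0.2025
Converged at V/F = 0.2025.

V/F = 0.2025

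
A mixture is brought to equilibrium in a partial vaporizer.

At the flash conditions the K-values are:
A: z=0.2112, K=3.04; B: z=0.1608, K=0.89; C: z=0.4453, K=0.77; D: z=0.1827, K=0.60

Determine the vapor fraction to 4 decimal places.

Material balance + equilibrium reduce to Σ zᵢ(Kᵢ−1)/(1+ψ(Kᵢ−1)) = 0.
g(0) = ΣzᵢKᵢ − 1 = 0.2377 and g(1) = 1 − Σzᵢ/Kᵢ = -0.1330, so a root lies in (0, 1).
Iterate (Newton) starting at ψ = 0.5:
  ψ = 0.5000: g = -0.01250, g' = -0.2933 → ψ = 0.4574
  ψ = 0.4574: g = 0.00036, g' = -0.3106 → ψ = 0.4585
Converged at ψ = 0.4585.

ψ = 0.4585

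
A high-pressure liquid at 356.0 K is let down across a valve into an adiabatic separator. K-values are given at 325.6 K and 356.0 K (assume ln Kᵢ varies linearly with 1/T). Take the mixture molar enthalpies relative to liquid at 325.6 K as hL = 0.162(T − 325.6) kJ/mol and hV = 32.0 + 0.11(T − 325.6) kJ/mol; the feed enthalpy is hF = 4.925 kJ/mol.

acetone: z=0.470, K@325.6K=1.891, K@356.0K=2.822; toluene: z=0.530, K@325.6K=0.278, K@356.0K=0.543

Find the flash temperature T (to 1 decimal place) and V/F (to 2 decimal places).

T = 329.1 K, V/F = 0.14

Adiabatic flash: solve Rachford–Rice at each trial T, then check hF = ψ·hV(T) + (1−ψ)·hL(T).
  T = 325.6 K: K = (1.891, 0.278), RR gives ψ = 0.056, H_out = 1.796 kJ/mol
  T = 356.0 K: K = (2.822, 0.543), RR gives ψ = 0.738, H_out = 27.361 kJ/mol
  T = 340.8 K: K = (2.331, 0.394), RR gives ψ = 0.378, H_out = 14.253 kJ/mol
  T = 333.2 K: K = (2.104, 0.332), RR gives ψ = 0.224, H_out = 8.316 kJ/mol
  T = 329.4 K: K = (1.996, 0.304), RR gives ψ = 0.144, H_out = 5.180 kJ/mol
  T = 327.5 K: K = (1.943, 0.291), RR gives ψ = 0.101, H_out = 3.526 kJ/mol
Linear interpolation between T = 327.5 (H_out = 3.526) and T = 329.4 (H_out = 5.180) on hF = 4.925 gives T ≈ 329.1 K, at which ψ = 0.14.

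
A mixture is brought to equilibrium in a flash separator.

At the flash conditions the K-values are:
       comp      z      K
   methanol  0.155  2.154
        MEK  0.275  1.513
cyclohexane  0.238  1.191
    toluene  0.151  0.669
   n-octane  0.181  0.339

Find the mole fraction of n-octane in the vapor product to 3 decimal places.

Rachford–Rice: g(ψ) = Σ zᵢ(Kᵢ−1)/(1+ψ(Kᵢ−1)) = 0.
Check two-phase: ΣzᵢKᵢ = 1.196 > 1 and Σzᵢ/Kᵢ = 1.213 > 1, so g(0) = 0.196 > 0 and g(1) = -0.213 < 0.
Newton iteration, ψ⁰ = 0.5:
  ψ = 0.500: g = 0.0286, g' = -0.336 → ψ = 0.585
  ψ = 0.585: g = -0.0009, g' = -0.359 → ψ = 0.583
Converged at ψ = 0.583.
Compositions from xᵢ = zᵢ/(1+ψ(Kᵢ−1)), yᵢ = Kᵢxᵢ:
  methanol: x = 0.093, y = 0.200
  MEK: x = 0.212, y = 0.320
  cyclohexane: x = 0.214, y = 0.255
  toluene: x = 0.187, y = 0.125
  n-octane: x = 0.294, y = 0.100

y_n-octane = 0.100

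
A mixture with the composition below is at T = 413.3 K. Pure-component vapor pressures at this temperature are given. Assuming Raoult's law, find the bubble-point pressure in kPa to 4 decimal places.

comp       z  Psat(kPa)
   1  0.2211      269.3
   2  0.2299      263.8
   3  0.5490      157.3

At the bubble point ψ → 0, so ΣzᵢKᵢ = 1 with Kᵢ = Pᵢˢᵃᵗ/P ⇒ P = ΣzᵢPᵢˢᵃᵗ.
P = 0.2211·269.3 + 0.2299·263.8 + 0.5490·157.3 = 206.5476 kPa

Pbub = 206.5476 kPa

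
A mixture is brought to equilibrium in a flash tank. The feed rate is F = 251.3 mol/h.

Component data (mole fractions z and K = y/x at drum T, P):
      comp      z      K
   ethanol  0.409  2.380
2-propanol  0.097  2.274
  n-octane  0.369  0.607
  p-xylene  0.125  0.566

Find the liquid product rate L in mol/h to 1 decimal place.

L = 27.8 mol/h

Let ψ = V/F and solve Σ zᵢ(Kᵢ−1)/(1+ψ(Kᵢ−1)) = 0.
Check two-phase: ΣzᵢKᵢ = 1.489 > 1 and Σzᵢ/Kᵢ = 1.043 > 1, so g(0) = 0.489 > 0 and g(1) = -0.043 < 0.
Newton iteration, ψ⁰ = 0.5:
  ψ = 0.500: g = 0.1597, g' = -0.458 → ψ = 0.849
  ψ = 0.849: g = 0.0159, g' = -0.389 → ψ = 0.889
Converged at ψ = 0.889.
Then V = ψ·F = 0.8895·251.3 = 223.5 mol/h and L = F − V = 27.8 mol/h.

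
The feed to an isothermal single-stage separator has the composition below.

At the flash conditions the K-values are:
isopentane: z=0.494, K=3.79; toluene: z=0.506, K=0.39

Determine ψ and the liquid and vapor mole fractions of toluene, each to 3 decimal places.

Binary case is linear: z₁(K₁−1)(1+ψ(K₂−1)) + z₂(K₂−1)(1+ψ(K₁−1)) = 0
⇒ ψ = [z₁(K₁−1)+z₂(K₂−1)] / [−(K₁−1)(K₂−1)] = 1.0696/1.7019 = 0.628
Compositions from xᵢ = zᵢ/(1+ψ(Kᵢ−1)), yᵢ = Kᵢxᵢ:
  isopentane: x = 0.179, y = 0.680
  toluene: x = 0.821, y = 0.320

ψ = 0.628, x_toluene = 0.821, y_toluene = 0.320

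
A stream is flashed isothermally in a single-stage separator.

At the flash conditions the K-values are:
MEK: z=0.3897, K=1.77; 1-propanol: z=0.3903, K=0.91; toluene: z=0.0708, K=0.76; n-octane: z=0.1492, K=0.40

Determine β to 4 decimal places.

Iterate (Newton) starting at β = 0.61:
  β = 0.6100: g = 0.00590, g' = -0.2497 → β = 0.6336
  β = 0.6336: g = -0.00004, g' = -0.2534 → β = 0.6334
Converged at β = 0.6334.

β = 0.6334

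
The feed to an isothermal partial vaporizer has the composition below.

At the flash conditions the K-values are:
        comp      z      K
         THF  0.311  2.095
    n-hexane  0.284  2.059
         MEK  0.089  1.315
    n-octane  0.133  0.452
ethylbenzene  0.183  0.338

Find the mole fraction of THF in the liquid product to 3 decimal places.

Let ψ = V/F and solve Σ zᵢ(Kᵢ−1)/(1+ψ(Kᵢ−1)) = 0.
Check two-phase: ΣzᵢKᵢ = 1.475 > 1 and Σzᵢ/Kᵢ = 1.190 > 1, so g(0) = 0.475 > 0 and g(1) = -0.190 < 0.
Newton–Raphson from ψ = 0.61:
  ψ = 0.610: g = 0.0977, g' = -0.574 → ψ = 0.780
  ψ = 0.780: g = -0.0072, g' = -0.675 → ψ = 0.770
Converged at ψ = 0.770.
Compositions from xᵢ = zᵢ/(1+ψ(Kᵢ−1)), yᵢ = Kᵢxᵢ:
  THF: x = 0.169, y = 0.354
  n-hexane: x = 0.156, y = 0.322
  MEK: x = 0.072, y = 0.094
  n-octane: x = 0.230, y = 0.104
  ethylbenzene: x = 0.373, y = 0.126

x_THF = 0.169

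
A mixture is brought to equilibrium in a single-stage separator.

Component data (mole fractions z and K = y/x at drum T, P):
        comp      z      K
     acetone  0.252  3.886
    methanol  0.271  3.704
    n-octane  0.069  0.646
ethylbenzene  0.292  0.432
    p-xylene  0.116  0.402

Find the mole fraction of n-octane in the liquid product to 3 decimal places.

Rachford–Rice: g(ψ) = Σ zᵢ(Kᵢ−1)/(1+ψ(Kᵢ−1)) = 0.
Feasibility: ΣzᵢKᵢ = 2.200, Σzᵢ/Kᵢ = 1.209 — both > 1, two phases present.
Iterate (Newton) starting at ψ = 0.5:
  ψ = 0.500: g = 0.2490, g' = -0.991 → ψ = 0.751
  ψ = 0.751: g = 0.0227, g' = -0.864 → ψ = 0.778
Converged at ψ = 0.778.
Compositions from xᵢ = zᵢ/(1+ψ(Kᵢ−1)), yᵢ = Kᵢxᵢ:
  acetone: x = 0.078, y = 0.302
  methanol: x = 0.087, y = 0.324
  n-octane: x = 0.095, y = 0.062
  ethylbenzene: x = 0.523, y = 0.226
  p-xylene: x = 0.217, y = 0.087

x_n-octane = 0.095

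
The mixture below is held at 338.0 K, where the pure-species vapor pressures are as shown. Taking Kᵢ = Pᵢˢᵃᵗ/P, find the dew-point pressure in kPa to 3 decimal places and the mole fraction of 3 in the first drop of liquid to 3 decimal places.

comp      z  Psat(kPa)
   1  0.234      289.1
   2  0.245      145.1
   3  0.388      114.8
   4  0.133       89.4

Pdew = 135.770 kPa, x_3 = 0.459

At the dew point ψ → 1, so Σzᵢ/Kᵢ = 1 with Kᵢ = Pᵢˢᵃᵗ/P ⇒ 1/P = Σzᵢ/Pᵢˢᵃᵗ.
1/P = 0.234/289.1 + 0.245/145.1 + 0.388/114.8 + 0.133/89.4 = 0.007365 ⇒ P = 135.770 kPa
xᵢ = zᵢP/Pᵢˢᵃᵗ ⇒ x_3 = 0.388·135.770/114.8 = 0.459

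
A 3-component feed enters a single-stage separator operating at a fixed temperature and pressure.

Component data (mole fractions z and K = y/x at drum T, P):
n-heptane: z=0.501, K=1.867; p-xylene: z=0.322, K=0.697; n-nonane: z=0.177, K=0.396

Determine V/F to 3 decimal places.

V/F = 0.597

Newton–Raphson from V/F = 0.67:
  V/F = 0.670: g = -0.0272, g' = -0.379 → V/F = 0.598
  V/F = 0.598: g = -0.0005, g' = -0.366 → V/F = 0.597
Converged at V/F = 0.597.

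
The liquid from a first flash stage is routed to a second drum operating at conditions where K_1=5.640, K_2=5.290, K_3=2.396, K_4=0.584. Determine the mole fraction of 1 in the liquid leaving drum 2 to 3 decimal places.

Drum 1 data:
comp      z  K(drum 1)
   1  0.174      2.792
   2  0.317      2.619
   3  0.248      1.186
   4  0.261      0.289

x_1 (drum 2) = 0.016

Drum 1:
Iterate (Newton) starting at ψ₁ = 0.5:
  ψ₁ = 0.500: g = 0.2024, g' = -0.734 → ψ₁ = 0.776
  ψ₁ = 0.776: g = -0.0155, g' = -0.924 → ψ₁ = 0.759
Converged at ψ₁ = 0.759.
Drum-1 compositions:
  1: x = 0.074, y = 0.206
  2: x = 0.142, y = 0.373
  3: x = 0.217, y = 0.258
  4: x = 0.567, y = 0.164
Drum-2 feed = drum-1 liquid: z₂ = (0.0737, 0.1423, 0.2173, 0.5667).
Drum 2:
Rachford–Rice: g(ψ₂) = Σ zᵢ(Kᵢ−1)/(1+ψ₂(Kᵢ−1)) = 0.
Check two-phase: ΣzᵢKᵢ = 2.020 > 1 and Σzᵢ/Kᵢ = 1.101 > 1, so g(0) = 1.020 > 0 and g(1) = -0.101 < 0.
Iterate (Newton) starting at ψ₂ = 0.67:
  ψ₂ = 0.670: g = 0.0707, g' = -0.570 → ψ₂ = 0.794
  ψ₂ = 0.794: g = 0.0034, g' = -0.521 → ψ₂ = 0.801
Converged at ψ₂ = 0.801.
  1: x = 0.016, y = 0.088
  2: x = 0.032, y = 0.170
  3: x = 0.103, y = 0.246
  4: x = 0.850, y = 0.496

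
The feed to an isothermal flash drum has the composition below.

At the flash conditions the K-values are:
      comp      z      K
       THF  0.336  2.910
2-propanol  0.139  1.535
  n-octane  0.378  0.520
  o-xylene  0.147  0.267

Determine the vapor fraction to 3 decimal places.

Rachford–Rice: g(ψ) = Σ zᵢ(Kᵢ−1)/(1+ψ(Kᵢ−1)) = 0.
g(0) = ΣzᵢKᵢ − 1 = 0.427 and g(1) = 1 − Σzᵢ/Kᵢ = -0.484, so a root lies in (0, 1).
Newton–Raphson from ψ = 0.5:
  ψ = 0.500: g = -0.0219, g' = -0.693 → ψ = 0.468
Converged at ψ = 0.468.

ψ = 0.468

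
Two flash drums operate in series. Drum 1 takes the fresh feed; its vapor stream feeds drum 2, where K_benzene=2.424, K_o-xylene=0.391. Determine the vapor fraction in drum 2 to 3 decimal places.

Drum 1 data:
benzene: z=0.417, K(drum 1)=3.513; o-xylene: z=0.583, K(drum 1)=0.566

V/F (drum 2) = 0.511

Drum 1:
Rachford–Rice: g(ψ₁) = Σ zᵢ(Kᵢ−1)/(1+ψ₁(Kᵢ−1)) = 0.
Check two-phase: ΣzᵢKᵢ = 1.795 > 1 and Σzᵢ/Kᵢ = 1.149 > 1, so g(0) = 0.795 > 0 and g(1) = -0.149 < 0.
Newton–Raphson from ψ₁ = 0.49:
  ψ₁ = 0.490: g = 0.1483, g' = -0.706 → ψ₁ = 0.700
  ψ₁ = 0.700: g = 0.0164, g' = -0.572 → ψ₁ = 0.729
Converged at ψ₁ = 0.729.
Drum-1 compositions:
  benzene: x = 0.147, y = 0.517
  o-xylene: x = 0.853, y = 0.483
Drum-2 feed = drum-1 vapor: z₂ = (0.5174, 0.4826).
Drum 2:
Rachford–Rice: g(ψ₂) = Σ zᵢ(Kᵢ−1)/(1+ψ₂(Kᵢ−1)) = 0.
Feasibility: ΣzᵢKᵢ = 1.443, Σzᵢ/Kᵢ = 1.448 — both > 1, two phases present.
Binary case is linear: z₁(K₁−1)(1+ψ₂(K₂−1)) + z₂(K₂−1)(1+ψ₂(K₁−1)) = 0
⇒ ψ₂ = [z₁(K₁−1)+z₂(K₂−1)] / [−(K₁−1)(K₂−1)] = 0.4428/0.8672 = 0.511
  benzene: x = 0.300, y = 0.726
  o-xylene: x = 0.700, y = 0.274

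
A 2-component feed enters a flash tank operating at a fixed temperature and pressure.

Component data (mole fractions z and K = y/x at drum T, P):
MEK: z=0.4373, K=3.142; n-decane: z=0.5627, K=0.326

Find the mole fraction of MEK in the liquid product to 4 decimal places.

x_MEK = 0.2393

Binary case is linear: z₁(K₁−1)(1+ψ(K₂−1)) + z₂(K₂−1)(1+ψ(K₁−1)) = 0
⇒ ψ = [z₁(K₁−1)+z₂(K₂−1)] / [−(K₁−1)(K₂−1)] = 0.55744/1.44371 = 0.3861
Compositions from xᵢ = zᵢ/(1+ψ(Kᵢ−1)), yᵢ = Kᵢxᵢ:
  MEK: x = 0.2393, y = 0.7520
  n-decane: x = 0.7607, y = 0.2480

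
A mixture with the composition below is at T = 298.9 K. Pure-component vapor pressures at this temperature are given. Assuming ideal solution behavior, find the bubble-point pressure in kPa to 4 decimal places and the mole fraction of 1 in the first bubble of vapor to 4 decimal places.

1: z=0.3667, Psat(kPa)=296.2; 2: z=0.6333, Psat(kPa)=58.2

At the bubble point ψ → 0, so ΣzᵢKᵢ = 1 with Kᵢ = Pᵢˢᵃᵗ/P ⇒ P = ΣzᵢPᵢˢᵃᵗ.
P = 0.3667·296.2 + 0.6333·58.2 = 145.4746 kPa
yᵢ = zᵢPᵢˢᵃᵗ/P ⇒ y_1 = 0.3667·296.2/145.4746 = 0.7466

Pbub = 145.4746 kPa, y_1 = 0.7466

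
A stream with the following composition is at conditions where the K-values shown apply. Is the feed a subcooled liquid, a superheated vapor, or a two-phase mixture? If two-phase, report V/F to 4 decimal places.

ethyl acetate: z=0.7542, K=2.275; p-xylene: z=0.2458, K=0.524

ΣzᵢKᵢ = 1.8446; Σzᵢ/Kᵢ = 0.8006.
Since Σzᵢ/Kᵢ < 1 the mixture is above its dew point — single vapor phase.

superheated vapor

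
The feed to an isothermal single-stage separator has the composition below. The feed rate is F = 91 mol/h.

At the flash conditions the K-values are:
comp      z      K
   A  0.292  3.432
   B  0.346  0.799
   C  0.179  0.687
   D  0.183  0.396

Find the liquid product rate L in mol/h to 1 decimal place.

L = 42.3 mol/h

Material balance + equilibrium reduce to Σ zᵢ(Kᵢ−1)/(1+β(Kᵢ−1)) = 0.
g(0) = ΣzᵢKᵢ − 1 = 0.474 and g(1) = 1 − Σzᵢ/Kᵢ = -0.241, so a root lies in (0, 1).
Newton iteration, β⁰ = 0.5:
  β = 0.500: g = 0.0184, g' = -0.531 → β = 0.535
Converged at β = 0.535.
Then V = β·F = 0.5352·91 = 48.7 mol/h and L = F − V = 42.3 mol/h.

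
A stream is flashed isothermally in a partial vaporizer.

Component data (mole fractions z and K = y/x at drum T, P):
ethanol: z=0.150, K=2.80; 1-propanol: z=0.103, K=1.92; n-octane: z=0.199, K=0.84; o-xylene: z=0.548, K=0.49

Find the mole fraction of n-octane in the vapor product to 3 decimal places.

Material balance + equilibrium reduce to Σ zᵢ(Kᵢ−1)/(1+V/F(Kᵢ−1)) = 0.
g(0) = ΣzᵢKᵢ − 1 = 0.053 and g(1) = 1 − Σzᵢ/Kᵢ = -0.462, so a root lies in (0, 1).
Iterate (Newton) starting at V/F = 0.53:
  V/F = 0.530: g = -0.2159, g' = -0.440 → V/F = 0.040
  V/F = 0.040: g = 0.0261, g' = -0.658 → V/F = 0.079
  V/F = 0.079: g = 0.0010, g' = -0.608 → V/F = 0.081
Converged at V/F = 0.081.
Compositions from xᵢ = zᵢ/(1+V/F(Kᵢ−1)), yᵢ = Kᵢxᵢ:
  ethanol: x = 0.131, y = 0.367
  1-propanol: x = 0.096, y = 0.184
  n-octane: x = 0.202, y = 0.169
  o-xylene: x = 0.572, y = 0.280

y_n-octane = 0.169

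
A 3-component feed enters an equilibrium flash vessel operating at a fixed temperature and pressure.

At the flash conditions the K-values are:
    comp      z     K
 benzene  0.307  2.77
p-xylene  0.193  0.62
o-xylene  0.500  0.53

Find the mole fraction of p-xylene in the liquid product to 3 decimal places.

Material balance + equilibrium reduce to Σ zᵢ(Kᵢ−1)/(1+ψ(Kᵢ−1)) = 0.
g(0) = ΣzᵢKᵢ − 1 = 0.235 and g(1) = 1 − Σzᵢ/Kᵢ = -0.366, so a root lies in (0, 1).
Newton–Raphson from ψ = 0.5:
  ψ = 0.500: g = -0.1095, g' = -0.502 → ψ = 0.282
  ψ = 0.282: g = 0.0095, g' = -0.610 → ψ = 0.297
  ψ = 0.297: g = 0.0001, g' = -0.597 → ψ = 0.298
Converged at ψ = 0.298.
Compositions from xᵢ = zᵢ/(1+ψ(Kᵢ−1)), yᵢ = Kᵢxᵢ:
  benzene: x = 0.201, y = 0.557
  p-xylene: x = 0.218, y = 0.135
  o-xylene: x = 0.581, y = 0.308

x_p-xylene = 0.218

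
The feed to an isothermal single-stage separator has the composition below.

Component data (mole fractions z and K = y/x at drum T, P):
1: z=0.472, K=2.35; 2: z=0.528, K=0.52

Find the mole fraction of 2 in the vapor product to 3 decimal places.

y_2 = 0.384

Let ψ = V/F and solve Σ zᵢ(Kᵢ−1)/(1+ψ(Kᵢ−1)) = 0.
g(0) = ΣzᵢKᵢ − 1 = 0.384 and g(1) = 1 − Σzᵢ/Kᵢ = -0.216, so a root lies in (0, 1).
Newton iteration, ψ⁰ = 0.5:
  ψ = 0.500: g = 0.0469, g' = -0.517 → ψ = 0.591
  ψ = 0.591: g = 0.0007, g' = -0.503 → ψ = 0.592
Converged at ψ = 0.592.
Compositions from xᵢ = zᵢ/(1+ψ(Kᵢ−1)), yᵢ = Kᵢxᵢ:
  1: x = 0.262, y = 0.616
  2: x = 0.738, y = 0.384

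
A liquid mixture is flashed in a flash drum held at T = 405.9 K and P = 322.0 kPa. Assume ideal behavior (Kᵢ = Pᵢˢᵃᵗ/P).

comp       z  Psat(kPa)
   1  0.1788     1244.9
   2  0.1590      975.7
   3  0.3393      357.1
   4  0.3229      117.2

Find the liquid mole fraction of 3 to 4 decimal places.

Raoult's law: Kᵢ = Pᵢˢᵃᵗ/P = Pᵢˢᵃᵗ/322.0.
  K_1 = 1244.9/322.0 = 3.866149, K_2 = 975.7/322.0 = 3.030124, K_3 = 357.1/322.0 = 1.109006, K_4 = 117.2/322.0 = 0.363975
Rachford–Rice: g(β) = Σ zᵢ(Kᵢ−1)/(1+β(Kᵢ−1)) = 0.
Check two-phase: ΣzᵢKᵢ = 1.6669 > 1 and Σzᵢ/Kᵢ = 1.2918 > 1, so g(0) = 0.6669 > 0 and g(1) = -0.2918 < 0.
Iterate (Newton) starting at β = 0.5:
  β = 0.5000: g = 0.10475, g' = -0.6940 → β = 0.6509
  β = 0.6509: g = 0.00193, g' = -0.6844 → β = 0.6538
Converged at β = 0.6538.
Compositions from xᵢ = zᵢ/(1+β(Kᵢ−1)), yᵢ = Kᵢxᵢ:
  1: x = 0.0622, y = 0.2405
  2: x = 0.0683, y = 0.2070
  3: x = 0.3167, y = 0.3513
  4: x = 0.5527, y = 0.2012

x_3 = 0.3167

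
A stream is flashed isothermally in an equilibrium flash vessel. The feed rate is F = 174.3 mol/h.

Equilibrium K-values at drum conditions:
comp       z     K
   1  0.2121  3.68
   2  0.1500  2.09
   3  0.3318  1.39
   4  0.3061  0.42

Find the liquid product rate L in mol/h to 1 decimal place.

L = 24.7 mol/h

Newton–Raphson from V/F = 0.5:
  V/F = 0.5000: g = 0.20698, g' = -0.5925 → V/F = 0.8493
  V/F = 0.8493: g = 0.00570, g' = -0.6184 → V/F = 0.8585
Converged at V/F = 0.8585.
Then V = V/F·F = 0.8585·174.3 = 149.6 mol/h and L = F − V = 24.7 mol/h.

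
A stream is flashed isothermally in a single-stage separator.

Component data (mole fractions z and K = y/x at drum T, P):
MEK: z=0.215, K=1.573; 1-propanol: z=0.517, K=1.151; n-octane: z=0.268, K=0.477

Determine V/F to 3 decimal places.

V/F = 0.380

Material balance + equilibrium reduce to Σ zᵢ(Kᵢ−1)/(1+V/F(Kᵢ−1)) = 0.
g(0) = ΣzᵢKᵢ − 1 = 0.061 and g(1) = 1 − Σzᵢ/Kᵢ = -0.148, so a root lies in (0, 1).
Newton iteration, V/F⁰ = 0.5:
  V/F = 0.500: g = -0.0214, g' = -0.187 → V/F = 0.385
  V/F = 0.385: g = -0.0009, g' = -0.173 → V/F = 0.380
Converged at V/F = 0.380.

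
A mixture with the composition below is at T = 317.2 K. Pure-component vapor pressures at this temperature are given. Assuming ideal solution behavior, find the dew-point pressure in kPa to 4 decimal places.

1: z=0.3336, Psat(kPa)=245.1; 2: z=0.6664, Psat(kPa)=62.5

At the dew point ψ → 1, so Σzᵢ/Kᵢ = 1 with Kᵢ = Pᵢˢᵃᵗ/P ⇒ 1/P = Σzᵢ/Pᵢˢᵃᵗ.
1/P = 0.3336/245.1 + 0.6664/62.5 = 0.0120235 ⇒ P = 83.1706 kPa

Pdew = 83.1706 kPa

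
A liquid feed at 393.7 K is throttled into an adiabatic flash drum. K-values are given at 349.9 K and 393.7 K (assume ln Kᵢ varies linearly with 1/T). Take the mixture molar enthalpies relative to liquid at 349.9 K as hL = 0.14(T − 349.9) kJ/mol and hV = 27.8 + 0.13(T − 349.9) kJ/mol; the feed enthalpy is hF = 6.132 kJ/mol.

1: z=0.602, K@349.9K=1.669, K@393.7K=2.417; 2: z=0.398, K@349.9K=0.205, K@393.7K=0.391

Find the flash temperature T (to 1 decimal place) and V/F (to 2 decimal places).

T = 352.6 K, V/F = 0.21

Adiabatic flash: solve Rachford–Rice at each trial T, then check hF = ψ·hV(T) + (1−ψ)·hL(T).
  T = 349.9 K: K = (1.669, 0.205), RR gives ψ = 0.162, H_out = 4.512 kJ/mol
  T = 393.7 K: K = (2.417, 0.391), RR gives ψ = 0.708, H_out = 25.494 kJ/mol
  T = 371.8 K: K = (2.030, 0.289), RR gives ψ = 0.460, H_out = 15.752 kJ/mol
  T = 360.9 K: K = (1.847, 0.245), RR gives ψ = 0.327, H_out = 10.601 kJ/mol
  T = 355.4 K: K = (1.757, 0.224), RR gives ψ = 0.250, H_out = 7.718 kJ/mol
  T = 352.6 K: K = (1.712, 0.214), RR gives ψ = 0.207, H_out = 6.135 kJ/mol
  T = 351.2 K: K = (1.690, 0.209), RR gives ψ = 0.184, H_out = 5.307 kJ/mol
Linear interpolation between T = 351.2 (H_out = 5.307) and T = 352.6 (H_out = 6.135) on hF = 6.132 gives T ≈ 352.6 K, at which ψ = 0.21.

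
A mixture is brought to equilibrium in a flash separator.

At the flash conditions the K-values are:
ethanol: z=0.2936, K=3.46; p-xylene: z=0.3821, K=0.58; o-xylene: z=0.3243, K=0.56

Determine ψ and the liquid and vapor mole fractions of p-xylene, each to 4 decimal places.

Rachford–Rice: g(ψ) = Σ zᵢ(Kᵢ−1)/(1+ψ(Kᵢ−1)) = 0.
Check two-phase: ΣzᵢKᵢ = 1.4191 > 1 and Σzᵢ/Kᵢ = 1.3228 > 1, so g(0) = 0.4191 > 0 and g(1) = -0.3228 < 0.
Newton–Raphson from ψ = 0.5:
  ψ = 0.5000: g = -0.06220, g' = -0.5685 → ψ = 0.3906
  ψ = 0.3906: g = 0.00406, g' = -0.6501 → ψ = 0.3968
  ψ = 0.3968: g = 0.00002, g' = -0.6442 → ψ = 0.3969
Converged at ψ = 0.3969.
Compositions from xᵢ = zᵢ/(1+ψ(Kᵢ−1)), yᵢ = Kᵢxᵢ:
  ethanol: x = 0.1486, y = 0.5140
  p-xylene: x = 0.4585, y = 0.2659
  o-xylene: x = 0.3929, y = 0.2200

ψ = 0.3969, x_p-xylene = 0.4585, y_p-xylene = 0.2659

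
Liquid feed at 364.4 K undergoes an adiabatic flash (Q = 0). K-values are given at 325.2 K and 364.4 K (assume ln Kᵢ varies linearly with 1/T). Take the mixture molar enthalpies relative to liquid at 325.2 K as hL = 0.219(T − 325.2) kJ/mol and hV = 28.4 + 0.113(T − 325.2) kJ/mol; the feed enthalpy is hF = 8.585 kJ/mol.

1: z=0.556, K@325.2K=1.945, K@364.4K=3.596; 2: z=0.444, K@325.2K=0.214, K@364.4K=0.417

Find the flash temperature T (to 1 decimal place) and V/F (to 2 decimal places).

T = 327.7 K, V/F = 0.29

Adiabatic flash: solve Rachford–Rice at each trial T, then check hF = ψ·hV(T) + (1−ψ)·hL(T).
  T = 325.2 K: K = (1.945, 0.214), RR gives ψ = 0.238, H_out = 6.746 kJ/mol
  T = 364.4 K: K = (3.596, 0.417), RR gives ψ = 0.783, H_out = 27.560 kJ/mol
  T = 344.8 K: K = (2.691, 0.304), RR gives ψ = 0.537, H_out = 18.423 kJ/mol
  T = 335.0 K: K = (2.299, 0.257), RR gives ψ = 0.406, H_out = 13.256 kJ/mol
  T = 330.1 K: K = (2.117, 0.235), RR gives ψ = 0.329, H_out = 10.246 kJ/mol
  T = 327.6 K: K = (2.028, 0.224), RR gives ψ = 0.285, H_out = 8.536 kJ/mol
  T = 328.9 K: K = (2.074, 0.229), RR gives ψ = 0.308, H_out = 9.442 kJ/mol
Linear interpolation between T = 327.6 (H_out = 8.536) and T = 328.9 (H_out = 9.442) on hF = 8.585 gives T ≈ 327.7 K, at which ψ = 0.29.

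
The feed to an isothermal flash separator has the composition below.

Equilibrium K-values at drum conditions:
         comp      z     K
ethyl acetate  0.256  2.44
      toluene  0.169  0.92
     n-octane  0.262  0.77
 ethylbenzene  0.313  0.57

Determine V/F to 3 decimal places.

Newton–Raphson from V/F = 0.5:
  V/F = 0.500: g = -0.0393, g' = -0.292 → V/F = 0.366
  V/F = 0.366: g = 0.0021, g' = -0.327 → V/F = 0.372
Converged at V/F = 0.372.

V/F = 0.372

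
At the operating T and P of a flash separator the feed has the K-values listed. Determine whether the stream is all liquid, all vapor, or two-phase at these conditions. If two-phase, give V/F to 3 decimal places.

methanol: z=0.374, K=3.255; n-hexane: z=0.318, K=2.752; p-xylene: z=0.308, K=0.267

two-phase, V/F = 0.790

ΣzᵢKᵢ = 2.175; Σzᵢ/Kᵢ = 1.384.
Both exceed 1, so a two-phase solution exists.
Rachford–Rice: g(ψ) = Σ zᵢ(Kᵢ−1)/(1+ψ(Kᵢ−1)) = 0.
Newton–Raphson from ψ = 0.41:
  ψ = 0.410: g = 0.4397, g' = -1.182 → ψ = 0.782
  ψ = 0.782: g = 0.0114, g' = -1.331 → ψ = 0.790
Converged at ψ = 0.790.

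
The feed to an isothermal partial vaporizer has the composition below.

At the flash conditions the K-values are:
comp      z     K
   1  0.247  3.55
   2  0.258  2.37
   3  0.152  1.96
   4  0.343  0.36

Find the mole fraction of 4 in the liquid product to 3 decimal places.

Newton–Raphson from β = 0.37:
  β = 0.370: g = 0.3787, g' = -0.956 → β = 0.766
  β = 0.766: g = 0.0391, g' = -0.887 → β = 0.810
  β = 0.810: g = -0.0009, g' = -0.930 → β = 0.809
Converged at β = 0.809.
Compositions from xᵢ = zᵢ/(1+β(Kᵢ−1)), yᵢ = Kᵢxᵢ:
  1: x = 0.081, y = 0.286
  2: x = 0.122, y = 0.290
  3: x = 0.086, y = 0.168
  4: x = 0.711, y = 0.256

x_4 = 0.711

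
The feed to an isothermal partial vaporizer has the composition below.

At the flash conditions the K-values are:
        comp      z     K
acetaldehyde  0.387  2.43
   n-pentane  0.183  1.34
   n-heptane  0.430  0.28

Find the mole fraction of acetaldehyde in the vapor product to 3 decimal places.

y_acetaldehyde = 0.619

Rachford–Rice: g(ψ) = Σ zᵢ(Kᵢ−1)/(1+ψ(Kᵢ−1)) = 0.
Check two-phase: ΣzᵢKᵢ = 1.306 > 1 and Σzᵢ/Kᵢ = 1.832 > 1, so g(0) = 0.306 > 0 and g(1) = -0.832 < 0.
Newton–Raphson from ψ = 0.47:
  ψ = 0.470: g = -0.0833, g' = -0.808 → ψ = 0.367
  ψ = 0.367: g = -0.0024, g' = -0.769 → ψ = 0.364
Converged at ψ = 0.364.
Compositions from xᵢ = zᵢ/(1+ψ(Kᵢ−1)), yᵢ = Kᵢxᵢ:
  acetaldehyde: x = 0.255, y = 0.619
  n-pentane: x = 0.163, y = 0.218
  n-heptane: x = 0.583, y = 0.163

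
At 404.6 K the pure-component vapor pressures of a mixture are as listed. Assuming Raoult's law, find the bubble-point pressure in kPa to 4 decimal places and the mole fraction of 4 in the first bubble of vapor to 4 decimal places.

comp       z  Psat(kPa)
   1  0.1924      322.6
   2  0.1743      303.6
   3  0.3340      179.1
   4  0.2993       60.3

Pbub = 192.8529 kPa, y_4 = 0.0936

At the bubble point ψ → 0, so ΣzᵢKᵢ = 1 with Kᵢ = Pᵢˢᵃᵗ/P ⇒ P = ΣzᵢPᵢˢᵃᵗ.
P = 0.1924·322.6 + 0.1743·303.6 + 0.3340·179.1 + 0.2993·60.3 = 192.8529 kPa
yᵢ = zᵢPᵢˢᵃᵗ/P ⇒ y_4 = 0.2993·60.3/192.8529 = 0.0936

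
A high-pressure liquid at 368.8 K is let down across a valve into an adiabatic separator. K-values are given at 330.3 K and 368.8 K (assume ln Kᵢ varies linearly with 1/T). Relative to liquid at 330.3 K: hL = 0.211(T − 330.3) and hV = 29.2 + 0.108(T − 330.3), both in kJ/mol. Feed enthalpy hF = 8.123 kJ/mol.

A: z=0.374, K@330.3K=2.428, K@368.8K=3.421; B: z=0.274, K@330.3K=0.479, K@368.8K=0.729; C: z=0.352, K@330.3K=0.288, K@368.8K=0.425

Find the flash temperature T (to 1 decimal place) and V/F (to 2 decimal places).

T = 337.4 K, V/F = 0.23

Adiabatic flash: solve Rachford–Rice at each trial T, then check hF = ψ·hV(T) + (1−ψ)·hL(T).
  T = 330.3 K: K = (2.428, 0.479, 0.288), RR gives ψ = 0.155, H_out = 4.536 kJ/mol
  T = 368.8 K: K = (3.421, 0.729, 0.425), RR gives ψ = 0.557, H_out = 22.191 kJ/mol
  T = 349.6 K: K = (2.911, 0.598, 0.354), RR gives ψ = 0.358, H_out = 13.807 kJ/mol
  T = 340.0 K: K = (2.667, 0.537, 0.320), RR gives ψ = 0.260, H_out = 9.383 kJ/mol
  T = 335.1 K: K = (2.545, 0.507, 0.304), RR gives ψ = 0.208, H_out = 6.996 kJ/mol
  T = 337.6 K: K = (2.607, 0.523, 0.312), RR gives ψ = 0.235, H_out = 8.227 kJ/mol
  T = 336.4 K: K = (2.577, 0.515, 0.308), RR gives ψ = 0.222, H_out = 7.640 kJ/mol
Linear interpolation between T = 336.4 (H_out = 7.640) and T = 337.6 (H_out = 8.227) on hF = 8.123 gives T ≈ 337.4 K, at which ψ = 0.23.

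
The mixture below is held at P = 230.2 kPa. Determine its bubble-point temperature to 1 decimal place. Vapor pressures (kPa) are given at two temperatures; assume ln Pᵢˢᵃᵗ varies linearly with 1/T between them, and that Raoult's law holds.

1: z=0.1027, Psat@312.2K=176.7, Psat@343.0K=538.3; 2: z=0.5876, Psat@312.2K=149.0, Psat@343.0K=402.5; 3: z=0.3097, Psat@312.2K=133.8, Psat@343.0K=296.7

Bubble-point temperature: ΣzᵢPᵢˢᵃᵗ(T) = P. Interpolate ln Pᵢˢᵃᵗ = aᵢ + bᵢ/T.
  T = 312.2 K: ΣzᵢPᵢˢᵃᵗ = 147.14 kPa
  T = 343.0 K: ΣzᵢPᵢˢᵃᵗ = 383.68 kPa
  T = 327.6 K: ΣzᵢPᵢˢᵃᵗ = 242.69 kPa
  T = 319.9 K: ΣzᵢPᵢˢᵃᵗ = 190.04 kPa
  T = 323.8 K: ΣzᵢPᵢˢᵃᵗ = 215.39 kPa
  T = 325.7 K: ΣzᵢPᵢˢᵃᵗ = 228.70 kPa
Interpolating between 325.7 K and 327.6 K gives T ≈ 325.9 K.

T = 325.9 K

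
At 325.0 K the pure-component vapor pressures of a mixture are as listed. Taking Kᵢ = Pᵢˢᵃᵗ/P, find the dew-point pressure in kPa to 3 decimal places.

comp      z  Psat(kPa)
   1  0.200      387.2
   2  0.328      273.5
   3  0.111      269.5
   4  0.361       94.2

At the dew point ψ → 1, so Σzᵢ/Kᵢ = 1 with Kᵢ = Pᵢˢᵃᵗ/P ⇒ 1/P = Σzᵢ/Pᵢˢᵃᵗ.
1/P = 0.200/387.2 + 0.328/273.5 + 0.111/269.5 + 0.361/94.2 = 0.005960 ⇒ P = 167.787 kPa

Pdew = 167.787 kPa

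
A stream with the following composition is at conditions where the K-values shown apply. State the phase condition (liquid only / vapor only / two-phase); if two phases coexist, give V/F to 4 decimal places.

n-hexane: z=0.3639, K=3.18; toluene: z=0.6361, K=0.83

vapor only

ΣzᵢKᵢ = 1.6852; Σzᵢ/Kᵢ = 0.8808.
Since Σzᵢ/Kᵢ < 1 the mixture is above its dew point — single vapor phase.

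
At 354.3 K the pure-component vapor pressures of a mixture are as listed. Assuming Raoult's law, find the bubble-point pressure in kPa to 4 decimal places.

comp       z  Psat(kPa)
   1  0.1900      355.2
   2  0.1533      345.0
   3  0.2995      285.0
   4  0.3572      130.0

At the bubble point ψ → 0, so ΣzᵢKᵢ = 1 with Kᵢ = Pᵢˢᵃᵗ/P ⇒ P = ΣzᵢPᵢˢᵃᵗ.
P = 0.1900·355.2 + 0.1533·345.0 + 0.2995·285.0 + 0.3572·130.0 = 252.1700 kPa

Pbub = 252.1700 kPa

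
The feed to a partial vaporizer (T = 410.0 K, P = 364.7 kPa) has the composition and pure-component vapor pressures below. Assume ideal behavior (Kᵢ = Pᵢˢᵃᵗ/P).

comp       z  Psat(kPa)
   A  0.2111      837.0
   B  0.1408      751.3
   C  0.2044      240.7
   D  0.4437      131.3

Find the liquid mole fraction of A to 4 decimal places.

x_A = 0.1863

Raoult's law: Kᵢ = Pᵢˢᵃᵗ/P = Pᵢˢᵃᵗ/364.7.
  K_A = 837.0/364.7 = 2.295037, K_B = 751.3/364.7 = 2.060049, K_C = 240.7/364.7 = 0.659995, K_D = 131.3/364.7 = 0.360022
Newton–Raphson from ψ = 0.57:
  ψ = 0.5700: g = -0.28291, g' = -0.6654 → ψ = 0.1448
  ψ = 0.1448: g = -0.02646, g' = -0.6168 → ψ = 0.1019
  ψ = 0.1019: g = 0.00044, g' = -0.6385 → ψ = 0.1026
Converged at ψ = 0.1026.
Compositions from xᵢ = zᵢ/(1+ψ(Kᵢ−1)), yᵢ = Kᵢxᵢ:
  A: x = 0.1863, y = 0.4277
  B: x = 0.1270, y = 0.2616
  C: x = 0.2118, y = 0.1398
  D: x = 0.4749, y = 0.1710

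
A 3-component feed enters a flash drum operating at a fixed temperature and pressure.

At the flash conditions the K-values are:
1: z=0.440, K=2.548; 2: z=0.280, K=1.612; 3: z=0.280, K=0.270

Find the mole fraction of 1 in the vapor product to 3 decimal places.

Material balance + equilibrium reduce to Σ zᵢ(Kᵢ−1)/(1+V/F(Kᵢ−1)) = 0.
Check two-phase: ΣzᵢKᵢ = 1.648 > 1 and Σzᵢ/Kᵢ = 1.383 > 1, so g(0) = 0.648 > 0 and g(1) = -0.383 < 0.
Iterate (Newton) starting at V/F = 0.5:
  V/F = 0.500: g = 0.1933, g' = -0.767 → V/F = 0.752
  V/F = 0.752: g = -0.0212, g' = -1.008 → V/F = 0.731
Converged at V/F = 0.731.
Compositions from xᵢ = zᵢ/(1+V/F(Kᵢ−1)), yᵢ = Kᵢxᵢ:
  1: x = 0.206, y = 0.526
  2: x = 0.193, y = 0.312
  3: x = 0.600, y = 0.162

y_1 = 0.526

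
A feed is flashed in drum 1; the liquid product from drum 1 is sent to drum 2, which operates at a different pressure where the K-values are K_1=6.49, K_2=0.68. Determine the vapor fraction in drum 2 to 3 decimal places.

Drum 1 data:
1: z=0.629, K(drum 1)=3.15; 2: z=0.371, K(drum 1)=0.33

V/F (drum 2) = 0.604

Drum 1:
Binary case is linear: z₁(K₁−1)(1+ψ₁(K₂−1)) + z₂(K₂−1)(1+ψ₁(K₁−1)) = 0
⇒ ψ₁ = [z₁(K₁−1)+z₂(K₂−1)] / [−(K₁−1)(K₂−1)] = 1.1038/1.4405 = 0.766
Drum-1 compositions:
  1: x = 0.238, y = 0.748
  2: x = 0.762, y = 0.252
Drum-2 feed = drum-1 liquid: z₂ = (0.2376, 0.7624).
Drum 2:
Material balance + equilibrium reduce to Σ zᵢ(Kᵢ−1)/(1+ψ₂(Kᵢ−1)) = 0.
Feasibility: ΣzᵢKᵢ = 2.060, Σzᵢ/Kᵢ = 1.158 — both > 1, two phases present.
Binary case is linear: z₁(K₁−1)(1+ψ₂(K₂−1)) + z₂(K₂−1)(1+ψ₂(K₁−1)) = 0
⇒ ψ₂ = [z₁(K₁−1)+z₂(K₂−1)] / [−(K₁−1)(K₂−1)] = 1.0604/1.7568 = 0.604
  1: x = 0.055, y = 0.357
  2: x = 0.945, y = 0.643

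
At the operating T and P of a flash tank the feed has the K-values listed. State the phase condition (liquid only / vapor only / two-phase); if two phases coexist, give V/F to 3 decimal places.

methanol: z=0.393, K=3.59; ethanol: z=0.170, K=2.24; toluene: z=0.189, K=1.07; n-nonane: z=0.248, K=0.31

two-phase, V/F = 0.869

ΣzᵢKᵢ = 2.071; Σzᵢ/Kᵢ = 1.162.
Both exceed 1, so a two-phase solution exists.
Material balance + equilibrium reduce to Σ zᵢ(Kᵢ−1)/(1+ψ(Kᵢ−1)) = 0.
Iterate (Newton) starting at ψ = 0.36:
  ψ = 0.360: g = 0.4577, g' = -1.041 → ψ = 0.800
  ψ = 0.800: g = 0.0680, g' = -0.934 → ψ = 0.873
  ψ = 0.873: g = -0.0040, g' = -1.055 → ψ = 0.869
Converged at ψ = 0.869.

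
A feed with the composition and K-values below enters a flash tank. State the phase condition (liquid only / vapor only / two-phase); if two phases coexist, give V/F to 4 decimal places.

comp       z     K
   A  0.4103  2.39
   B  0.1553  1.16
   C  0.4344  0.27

two-phase, V/F = 0.3259

ΣzᵢKᵢ = 1.2781; Σzᵢ/Kᵢ = 1.9144.
Both exceed 1, so a two-phase solution exists.
Let ψ = V/F and solve Σ zᵢ(Kᵢ−1)/(1+ψ(Kᵢ−1)) = 0.
Newton–Raphson from ψ = 0.5:
  ψ = 0.5000: g = -0.13991, g' = -0.8534 → ψ = 0.3361
  ψ = 0.3361: g = -0.00789, g' = -0.7783 → ψ = 0.3259
Converged at ψ = 0.3259.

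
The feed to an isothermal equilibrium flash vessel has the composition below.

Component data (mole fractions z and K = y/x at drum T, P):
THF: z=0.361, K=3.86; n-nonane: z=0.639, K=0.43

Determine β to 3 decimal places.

β = 0.410

Let β = V/F and solve Σ zᵢ(Kᵢ−1)/(1+β(Kᵢ−1)) = 0.
Feasibility: ΣzᵢKᵢ = 1.668, Σzᵢ/Kᵢ = 1.580 — both > 1, two phases present.
Newton–Raphson from β = 0.5:
  β = 0.500: g = -0.0845, g' = -0.906 → β = 0.407
  β = 0.407: g = 0.0031, g' = -0.983 → β = 0.410
Converged at β = 0.410.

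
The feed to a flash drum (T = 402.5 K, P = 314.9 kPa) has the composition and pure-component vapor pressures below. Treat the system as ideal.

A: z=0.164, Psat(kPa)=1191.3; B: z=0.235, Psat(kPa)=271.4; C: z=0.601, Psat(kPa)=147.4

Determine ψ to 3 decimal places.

ψ = 0.086

Raoult's law: Kᵢ = Pᵢˢᵃᵗ/P = Pᵢˢᵃᵗ/314.9.
  K_A = 1191.3/314.9 = 3.78311, K_B = 271.4/314.9 = 0.86186, K_C = 147.4/314.9 = 0.46809
Rachford–Rice: g(ψ) = Σ zᵢ(Kᵢ−1)/(1+ψ(Kᵢ−1)) = 0.
Feasibility: ΣzᵢKᵢ = 1.104, Σzᵢ/Kᵢ = 1.600 — both > 1, two phases present.
Iterate (Newton) starting at ψ = 0.5:
  ψ = 0.500: g = -0.2795, g' = -0.543 → ψ = 0.000
  ψ = 0.000: g = 0.1043, g' = -1.445 → ψ = 0.072
  ψ = 0.072: g = 0.0148, g' = -1.069 → ψ = 0.086
Converged at ψ = 0.086.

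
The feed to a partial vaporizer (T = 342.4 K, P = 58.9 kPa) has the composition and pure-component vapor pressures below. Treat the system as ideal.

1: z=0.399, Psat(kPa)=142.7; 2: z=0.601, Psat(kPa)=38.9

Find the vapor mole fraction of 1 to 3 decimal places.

Raoult's law: Kᵢ = Pᵢˢᵃᵗ/P = Pᵢˢᵃᵗ/58.9.
  K_1 = 142.7/58.9 = 2.42275, K_2 = 38.9/58.9 = 0.66044
Material balance + equilibrium reduce to Σ zᵢ(Kᵢ−1)/(1+V/F(Kᵢ−1)) = 0.
Feasibility: ΣzᵢKᵢ = 1.364, Σzᵢ/Kᵢ = 1.075 — both > 1, two phases present.
Binary case is linear: z₁(K₁−1)(1+V/F(K₂−1)) + z₂(K₂−1)(1+V/F(K₁−1)) = 0
⇒ V/F = [z₁(K₁−1)+z₂(K₂−1)] / [−(K₁−1)(K₂−1)] = 0.3636/0.4831 = 0.753
Compositions from xᵢ = zᵢ/(1+V/F(Kᵢ−1)), yᵢ = Kᵢxᵢ:
  1: x = 0.193, y = 0.467
  2: x = 0.807, y = 0.533

y_1 = 0.467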